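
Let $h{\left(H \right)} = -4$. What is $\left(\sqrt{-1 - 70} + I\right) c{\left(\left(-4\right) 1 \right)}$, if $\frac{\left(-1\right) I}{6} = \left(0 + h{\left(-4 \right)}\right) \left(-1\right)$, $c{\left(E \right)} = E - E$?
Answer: $0$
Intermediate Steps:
$c{\left(E \right)} = 0$
$I = -24$ ($I = - 6 \left(0 - 4\right) \left(-1\right) = - 6 \left(\left(-4\right) \left(-1\right)\right) = \left(-6\right) 4 = -24$)
$\left(\sqrt{-1 - 70} + I\right) c{\left(\left(-4\right) 1 \right)} = \left(\sqrt{-1 - 70} - 24\right) 0 = \left(\sqrt{-71} - 24\right) 0 = \left(i \sqrt{71} - 24\right) 0 = \left(-24 + i \sqrt{71}\right) 0 = 0$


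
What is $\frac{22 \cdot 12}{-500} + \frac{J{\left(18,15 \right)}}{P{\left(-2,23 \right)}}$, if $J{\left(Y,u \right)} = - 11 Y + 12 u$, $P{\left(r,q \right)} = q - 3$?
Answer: $- \frac{357}{250} \approx -1.428$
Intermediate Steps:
$P{\left(r,q \right)} = -3 + q$
$\frac{22 \cdot 12}{-500} + \frac{J{\left(18,15 \right)}}{P{\left(-2,23 \right)}} = \frac{22 \cdot 12}{-500} + \frac{\left(-11\right) 18 + 12 \cdot 15}{-3 + 23} = 264 \left(- \frac{1}{500}\right) + \frac{-198 + 180}{20} = - \frac{66}{125} - \frac{9}{10} = - \frac{357}{250}$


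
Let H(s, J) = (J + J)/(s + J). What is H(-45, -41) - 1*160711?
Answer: -6910532/43 ≈ -1.6071e+5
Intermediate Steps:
H(s, J) = 2*J/(J + s) (H(s, J) = (2*J)/(J + s) = 2*J/(J + s))
H(-45, -41) - 1*160711 = 2*(-41)/(-41 - 45) - 1*160711 = 2*(-41)/(-86) - 160711 = 2*(-41)*(-1/86) - 160711 = 41/43 - 160711 = -6910532/43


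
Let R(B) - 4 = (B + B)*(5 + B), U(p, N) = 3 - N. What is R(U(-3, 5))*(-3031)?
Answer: 24248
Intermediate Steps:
R(B) = 4 + 2*B*(5 + B) (R(B) = 4 + (B + B)*(5 + B) = 4 + (2*B)*(5 + B) = 4 + 2*B*(5 + B))
R(U(-3, 5))*(-3031) = (4 + 2*(3 - 1*5)² + 10*(3 - 1*5))*(-3031) = (4 + 2*(3 - 5)² + 10*(3 - 5))*(-3031) = (4 + 2*(-2)² + 10*(-2))*(-3031) = (4 + 2*4 - 20)*(-3031) = (4 + 8 - 20)*(-3031) = -8*(-3031) = 24248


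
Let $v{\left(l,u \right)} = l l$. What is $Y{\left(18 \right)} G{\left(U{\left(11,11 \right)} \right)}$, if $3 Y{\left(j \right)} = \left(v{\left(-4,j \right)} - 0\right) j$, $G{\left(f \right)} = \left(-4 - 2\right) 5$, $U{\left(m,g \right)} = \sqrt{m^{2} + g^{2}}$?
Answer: $-2880$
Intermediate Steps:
$v{\left(l,u \right)} = l^{2}$
$U{\left(m,g \right)} = \sqrt{g^{2} + m^{2}}$
$G{\left(f \right)} = -30$ ($G{\left(f \right)} = \left(-6\right) 5 = -30$)
$Y{\left(j \right)} = \frac{16 j}{3}$ ($Y{\left(j \right)} = \frac{\left(\left(-4\right)^{2} - 0\right) j}{3} = \frac{\left(16 + 0\right) j}{3} = \frac{16 j}{3}$)
$Y{\left(18 \right)} G{\left(U{\left(11,11 \right)} \right)} = \frac{16}{3} \cdot 18 \left(-30\right) = 96 \left(-30\right) = -2880$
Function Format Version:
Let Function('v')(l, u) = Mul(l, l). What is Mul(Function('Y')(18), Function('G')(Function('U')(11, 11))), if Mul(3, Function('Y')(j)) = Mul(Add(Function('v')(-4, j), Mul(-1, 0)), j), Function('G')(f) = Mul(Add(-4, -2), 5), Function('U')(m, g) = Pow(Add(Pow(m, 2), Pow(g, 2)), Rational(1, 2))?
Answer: -2880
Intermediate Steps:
Function('v')(l, u) = Pow(l, 2)
Function('U')(m, g) = Pow(Add(Pow(g, 2), Pow(m, 2)), Rational(1, 2))
Function('G')(f) = -30 (Function('G')(f) = Mul(-6, 5) = -30)
Function('Y')(j) = Mul(Rational(16, 3), j) (Function('Y')(j) = Mul(Rational(1, 3), Mul(Add(Pow(-4, 2), Mul(-1, 0)), j)) = Mul(Rational(1, 3), Mul(Add(16, 0), j)) = Mul(Rational(1, 3), Mul(16, j)) = Mul(Rational(16, 3), j))
Mul(Function('Y')(18), Function('G')(Function('U')(11, 11))) = Mul(Mul(Rational(16, 3), 18), -30) = Mul(96, -30) = -2880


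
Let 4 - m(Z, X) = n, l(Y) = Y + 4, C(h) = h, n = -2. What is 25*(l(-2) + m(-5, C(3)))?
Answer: 200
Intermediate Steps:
l(Y) = 4 + Y
m(Z, X) = 6 (m(Z, X) = 4 - 1*(-2) = 4 + 2 = 6)
25*(l(-2) + m(-5, C(3))) = 25*((4 - 2) + 6) = 25*(2 + 6) = 25*8 = 200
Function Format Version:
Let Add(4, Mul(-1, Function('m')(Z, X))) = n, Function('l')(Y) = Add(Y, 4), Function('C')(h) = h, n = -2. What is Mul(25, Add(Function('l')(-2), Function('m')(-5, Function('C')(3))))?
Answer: 200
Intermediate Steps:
Function('l')(Y) = Add(4, Y)
Function('m')(Z, X) = 6 (Function('m')(Z, X) = Add(4, Mul(-1, -2)) = Add(4, 2) = 6)
Mul(25, Add(Function('l')(-2), Function('m')(-5, Function('C')(3)))) = Mul(25, Add(Add(4, -2), 6)) = Mul(25, Add(2, 6)) = Mul(25, 8) = 200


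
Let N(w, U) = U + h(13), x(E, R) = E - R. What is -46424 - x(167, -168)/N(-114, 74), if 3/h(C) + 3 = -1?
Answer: -13603572/293 ≈ -46429.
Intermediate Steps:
h(C) = -¾ (h(C) = 3/(-3 - 1) = 3/(-4) = 3*(-¼) = -¾)
N(w, U) = -¾ + U (N(w, U) = U - ¾ = -¾ + U)
-46424 - x(167, -168)/N(-114, 74) = -46424 - (167 - 1*(-168))/(-¾ + 74) = -46424 - (167 + 168)/293/4 = -46424 - 335*4/293 = -46424 - 1*1340/293 = -46424 - 1340/293 = -13603572/293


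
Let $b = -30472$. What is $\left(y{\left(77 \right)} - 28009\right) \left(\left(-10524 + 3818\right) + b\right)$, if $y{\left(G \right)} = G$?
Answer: $1038455896$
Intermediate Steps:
$\left(y{\left(77 \right)} - 28009\right) \left(\left(-10524 + 3818\right) + b\right) = \left(77 - 28009\right) \left(\left(-10524 + 3818\right) - 30472\right) = - 27932 \left(-6706 - 30472\right) = \left(-27932\right) \left(-37178\right) = 1038455896$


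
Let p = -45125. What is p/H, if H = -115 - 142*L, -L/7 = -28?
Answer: 45125/27947 ≈ 1.6147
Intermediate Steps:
L = 196 (L = -7*(-28) = 196)
H = -27947 (H = -115 - 142*196 = -115 - 27832 = -27947)
p/H = -45125/(-27947) = -45125*(-1/27947) = 45125/27947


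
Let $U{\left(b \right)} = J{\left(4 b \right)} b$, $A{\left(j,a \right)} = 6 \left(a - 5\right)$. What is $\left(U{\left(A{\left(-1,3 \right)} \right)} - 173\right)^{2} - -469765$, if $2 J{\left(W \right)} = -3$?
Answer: $493790$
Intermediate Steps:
$J{\left(W \right)} = - \frac{3}{2}$ ($J{\left(W \right)} = \frac{1}{2} \left(-3\right) = - \frac{3}{2}$)
$A{\left(j,a \right)} = -30 + 6 a$ ($A{\left(j,a \right)} = 6 \left(-5 + a\right) = -30 + 6 a$)
$U{\left(b \right)} = - \frac{3 b}{2}$
$\left(U{\left(A{\left(-1,3 \right)} \right)} - 173\right)^{2} - -469765 = \left(- \frac{3 \left(-30 + 6 \cdot 3\right)}{2} - 173\right)^{2} - -469765 = \left(- \frac{3 \left(-30 + 18\right)}{2} - 173\right)^{2} + 469765 = \left(\left(- \frac{3}{2}\right) \left(-12\right) - 173\right)^{2} + 469765 = \left(18 - 173\right)^{2} + 469765 = \left(-155\right)^{2} + 469765 = 24025 + 469765 = 493790$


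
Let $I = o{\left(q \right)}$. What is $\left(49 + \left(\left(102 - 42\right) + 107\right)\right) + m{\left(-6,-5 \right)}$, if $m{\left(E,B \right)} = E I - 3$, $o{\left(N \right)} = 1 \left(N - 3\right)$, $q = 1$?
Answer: $225$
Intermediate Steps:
$o{\left(N \right)} = -3 + N$ ($o{\left(N \right)} = 1 \left(-3 + N\right) = -3 + N$)
$I = -2$ ($I = -3 + 1 = -2$)
$m{\left(E,B \right)} = -3 - 2 E$ ($m{\left(E,B \right)} = E \left(-2\right) - 3 = - 2 E - 3 = -3 - 2 E$)
$\left(49 + \left(\left(102 - 42\right) + 107\right)\right) + m{\left(-6,-5 \right)} = \left(49 + \left(\left(102 - 42\right) + 107\right)\right) - -9 = \left(49 + \left(\left(102 - 42\right) + 107\right)\right) + \left(-3 + 12\right) = \left(49 + \left(60 + 107\right)\right) + 9 = \left(49 + 167\right) + 9 = 216 + 9 = 225$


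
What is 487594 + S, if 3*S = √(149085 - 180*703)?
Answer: 487594 + √2505 ≈ 4.8764e+5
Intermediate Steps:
S = √2505 (S = √(149085 - 180*703)/3 = √(149085 - 126540)/3 = √22545/3 = (3*√2505)/3 = √2505 ≈ 50.050)
487594 + S = 487594 + √2505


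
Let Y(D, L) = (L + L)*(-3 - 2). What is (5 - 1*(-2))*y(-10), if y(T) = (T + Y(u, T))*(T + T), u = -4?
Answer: -12600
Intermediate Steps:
Y(D, L) = -10*L (Y(D, L) = (2*L)*(-5) = -10*L)
y(T) = -18*T**2 (y(T) = (T - 10*T)*(T + T) = (-9*T)*(2*T) = -18*T**2)
(5 - 1*(-2))*y(-10) = (5 - 1*(-2))*(-18*(-10)**2) = (5 + 2)*(-18*100) = 7*(-1800) = -12600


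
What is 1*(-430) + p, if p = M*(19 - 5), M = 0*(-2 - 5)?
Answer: -430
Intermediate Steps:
M = 0 (M = 0*(-7) = 0)
p = 0 (p = 0*(19 - 5) = 0*14 = 0)
1*(-430) + p = 1*(-430) + 0 = -430 + 0 = -430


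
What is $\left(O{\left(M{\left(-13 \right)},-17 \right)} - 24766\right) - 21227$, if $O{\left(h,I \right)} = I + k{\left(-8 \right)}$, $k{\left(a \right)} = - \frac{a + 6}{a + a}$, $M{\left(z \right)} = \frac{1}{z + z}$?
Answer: $- \frac{368081}{8} \approx -46010.0$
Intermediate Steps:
$M{\left(z \right)} = \frac{1}{2 z}$
$k{\left(a \right)} = - \frac{6 + a}{2 a}$
$O{\left(h,I \right)} = - \frac{1}{8} + I$ ($O{\left(h,I \right)} = I + \frac{-6 - -8}{2 \left(-8\right)} = I + \frac{1}{2} \left(- \frac{1}{8}\right) \left(-6 + 8\right) = I + \frac{1}{2} \left(- \frac{1}{8}\right) 2 = I - \frac{1}{8} = - \frac{1}{8} + I$)
$\left(O{\left(M{\left(-13 \right)},-17 \right)} - 24766\right) - 21227 = \left(\left(- \frac{1}{8} - 17\right) - 24766\right) - 21227 = \left(- \frac{137}{8} - 24766\right) - 21227 = - \frac{198265}{8} - 21227 = - \frac{368081}{8}$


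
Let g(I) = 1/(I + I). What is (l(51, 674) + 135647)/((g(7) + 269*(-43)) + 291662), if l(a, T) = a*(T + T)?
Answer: 2861530/3921331 ≈ 0.72973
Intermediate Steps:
l(a, T) = 2*T*a (l(a, T) = a*(2*T) = 2*T*a)
g(I) = 1/(2*I)
(l(51, 674) + 135647)/((g(7) + 269*(-43)) + 291662) = (2*674*51 + 135647)/(((½)/7 + 269*(-43)) + 291662) = (68748 + 135647)/(((½)*(⅐) - 11567) + 291662) = 204395/((1/14 - 11567) + 291662) = 204395/(-161937/14 + 291662) = 204395/(3921331/14) = 204395*(14/3921331) = 2861530/3921331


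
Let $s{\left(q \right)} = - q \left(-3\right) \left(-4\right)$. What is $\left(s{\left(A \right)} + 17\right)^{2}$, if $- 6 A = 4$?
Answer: $625$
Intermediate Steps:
$A = - \frac{2}{3}$ ($A = \left(- \frac{1}{6}\right) 4 = - \frac{2}{3} \approx -0.66667$)
$s{\left(q \right)} = - 12 q$ ($s{\left(q \right)} = - - 3 q \left(-4\right) = - 12 q$)
$\left(s{\left(A \right)} + 17\right)^{2} = \left(\left(-12\right) \left(- \frac{2}{3}\right) + 17\right)^{2} = \left(8 + 17\right)^{2} = 25^{2} = 625$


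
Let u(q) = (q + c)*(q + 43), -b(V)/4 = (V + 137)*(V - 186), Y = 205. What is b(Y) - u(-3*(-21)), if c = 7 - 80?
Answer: -24932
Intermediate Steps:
c = -73
b(V) = -4*(-186 + V)*(137 + V) (b(V) = -4*(V + 137)*(V - 186) = -4*(137 + V)*(-186 + V) = -4*(-186 + V)*(137 + V))
u(q) = (-73 + q)*(43 + q) (u(q) = (q - 73)*(q + 43) = (-73 + q)*(43 + q))
b(Y) - u(-3*(-21)) = (101928 - 4*205**2 + 196*205) - (-3139 + (-3*(-21))**2 - (-90)*(-21)) = (101928 - 4*42025 + 40180) - (-3139 + 63**2 - 30*63) = (101928 - 168100 + 40180) - (-3139 + 3969 - 1890) = -25992 - 1*(-1060) = -25992 + 1060 = -24932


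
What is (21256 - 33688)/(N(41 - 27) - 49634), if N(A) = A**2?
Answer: 6216/24719 ≈ 0.25147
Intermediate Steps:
(21256 - 33688)/(N(41 - 27) - 49634) = (21256 - 33688)/((41 - 27)**2 - 49634) = -12432/(14**2 - 49634) = -12432/(196 - 49634) = -12432/(-49438) = -12432*(-1/49438) = 6216/24719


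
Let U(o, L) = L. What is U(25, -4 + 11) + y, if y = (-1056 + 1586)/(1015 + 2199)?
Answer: 11514/1607 ≈ 7.1649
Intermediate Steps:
y = 265/1607 (y = 530/3214 = 530*(1/3214) = 265/1607 ≈ 0.16490)
U(25, -4 + 11) + y = (-4 + 11) + 265/1607 = 7 + 265/1607 = 11514/1607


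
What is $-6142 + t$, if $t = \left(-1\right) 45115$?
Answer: $-51257$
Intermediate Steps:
$t = -45115$
$-6142 + t = -6142 - 45115 = -51257$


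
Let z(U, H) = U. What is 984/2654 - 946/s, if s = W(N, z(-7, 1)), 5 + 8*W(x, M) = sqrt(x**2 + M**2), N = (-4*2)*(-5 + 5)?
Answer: -5020876/1327 ≈ -3783.6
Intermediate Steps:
N = 0 (N = -8*0 = 0)
W(x, M) = -5/8 + sqrt(M**2 + x**2)/8 (W(x, M) = -5/8 + sqrt(x**2 + M**2)/8 = -5/8 + sqrt(M**2 + x**2)/8)
s = 1/4 (s = -5/8 + sqrt((-7)**2 + 0**2)/8 = -5/8 + sqrt(49 + 0)/8 = -5/8 + sqrt(49)/8 = -5/8 + (1/8)*7 = -5/8 + 7/8 = 1/4 ≈ 0.25000)
984/2654 - 946/s = 984/2654 - 946/1/4 = 984*(1/2654) - 946*4 = 492/1327 - 3784 = -5020876/1327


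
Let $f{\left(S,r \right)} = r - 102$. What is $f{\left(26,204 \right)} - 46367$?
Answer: $-46265$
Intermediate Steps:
$f{\left(S,r \right)} = -102 + r$
$f{\left(26,204 \right)} - 46367 = \left(-102 + 204\right) - 46367 = 102 - 46367 = -46265$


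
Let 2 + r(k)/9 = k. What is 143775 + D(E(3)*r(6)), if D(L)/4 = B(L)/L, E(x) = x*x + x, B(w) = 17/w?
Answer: 6707966417/46656 ≈ 1.4378e+5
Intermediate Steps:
r(k) = -18 + 9*k
E(x) = x + x² (E(x) = x² + x = x + x²)
D(L) = 68/L² (D(L) = 4*((17/L)/L) = 4*(17/L²) = 68/L²)
143775 + D(E(3)*r(6)) = 143775 + 68/((3*(1 + 3))*(-18 + 9*6))² = 143775 + 68/((3*4)*(-18 + 54))² = 143775 + 68/(12*36)² = 143775 + 68/432² = 143775 + 68*(1/186624) = 143775 + 17/46656 = 6707966417/46656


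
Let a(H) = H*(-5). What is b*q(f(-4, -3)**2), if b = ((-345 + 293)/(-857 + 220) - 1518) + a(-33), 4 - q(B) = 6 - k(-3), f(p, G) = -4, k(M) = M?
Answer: 331465/49 ≈ 6764.6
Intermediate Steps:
a(H) = -5*H
q(B) = -5 (q(B) = 4 - (6 - 1*(-3)) = 4 - (6 + 3) = 4 - 1*9 = 4 - 9 = -5)
b = -66293/49 (b = ((-345 + 293)/(-857 + 220) - 1518) - 5*(-33) = (-52/(-637) - 1518) + 165 = (-52*(-1/637) - 1518) + 165 = (4/49 - 1518) + 165 = -74378/49 + 165 = -66293/49 ≈ -1352.9)
b*q(f(-4, -3)**2) = -66293/49*(-5) = 331465/49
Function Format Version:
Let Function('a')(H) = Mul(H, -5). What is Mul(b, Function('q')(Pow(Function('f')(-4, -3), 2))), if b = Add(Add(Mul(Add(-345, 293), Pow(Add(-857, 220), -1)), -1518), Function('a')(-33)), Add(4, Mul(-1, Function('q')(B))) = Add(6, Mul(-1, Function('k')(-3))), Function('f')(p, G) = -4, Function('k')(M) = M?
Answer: Rational(331465, 49) ≈ 6764.6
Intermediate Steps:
Function('a')(H) = Mul(-5, H)
Function('q')(B) = -5 (Function('q')(B) = Add(4, Mul(-1, Add(6, Mul(-1, -3)))) = Add(4, Mul(-1, Add(6, 3))) = Add(4, Mul(-1, 9)) = Add(4, -9) = -5)
b = Rational(-66293, 49) (b = Add(Add(Mul(Add(-345, 293), Pow(Add(-857, 220), -1)), -1518), Mul(-5, -33)) = Add(Add(Mul(-52, Pow(-637, -1)), -1518), 165) = Add(Add(Mul(-52, Rational(-1, 637)), -1518), 165) = Add(Add(Rational(4, 49), -1518), 165) = Add(Rational(-74378, 49), 165) = Rational(-66293, 49) ≈ -1352.9)
Mul(b, Function('q')(Pow(Function('f')(-4, -3), 2))) = Mul(Rational(-66293, 49), -5) = Rational(331465, 49)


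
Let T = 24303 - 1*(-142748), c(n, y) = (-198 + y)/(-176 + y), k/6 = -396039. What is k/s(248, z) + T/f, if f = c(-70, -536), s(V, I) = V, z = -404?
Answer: 6938260405/45508 ≈ 1.5246e+5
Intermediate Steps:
k = -2376234 (k = 6*(-396039) = -2376234)
c(n, y) = (-198 + y)/(-176 + y)
T = 167051 (T = 24303 + 142748 = 167051)
f = 367/356 (f = (-198 - 536)/(-176 - 536) = -734/(-712) = -1/712*(-734) = 367/356 ≈ 1.0309)
k/s(248, z) + T/f = -2376234/248 + 167051/(367/356) = -2376234*1/248 + 167051*(356/367) = -1188117/124 + 59470156/367 = 6938260405/45508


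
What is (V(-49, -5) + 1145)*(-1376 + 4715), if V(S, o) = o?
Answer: 3806460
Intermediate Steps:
(V(-49, -5) + 1145)*(-1376 + 4715) = (-5 + 1145)*(-1376 + 4715) = 1140*3339 = 3806460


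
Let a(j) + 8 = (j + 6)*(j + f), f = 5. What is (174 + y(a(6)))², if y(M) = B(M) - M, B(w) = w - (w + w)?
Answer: 5476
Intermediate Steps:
B(w) = -w (B(w) = w - 2*w = -w)
a(j) = -8 + (5 + j)*(6 + j) (a(j) = -8 + (j + 6)*(j + 5) = -8 + (6 + j)*(5 + j) = -8 + (5 + j)*(6 + j))
y(M) = -2*M (y(M) = -M - M = -2*M)
(174 + y(a(6)))² = (174 - 2*(22 + 6² + 11*6))² = (174 - 2*(22 + 36 + 66))² = (174 - 2*124)² = (174 - 248)² = (-74)² = 5476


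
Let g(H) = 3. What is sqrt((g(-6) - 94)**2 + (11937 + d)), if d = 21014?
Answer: 4*sqrt(2577) ≈ 203.06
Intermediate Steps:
sqrt((g(-6) - 94)**2 + (11937 + d)) = sqrt((3 - 94)**2 + (11937 + 21014)) = sqrt((-91)**2 + 32951) = sqrt(8281 + 32951) = sqrt(41232) = 4*sqrt(2577)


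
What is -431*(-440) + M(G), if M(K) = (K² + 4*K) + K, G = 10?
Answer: 189790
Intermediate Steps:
M(K) = K² + 5*K
-431*(-440) + M(G) = -431*(-440) + 10*(5 + 10) = 189640 + 10*15 = 189640 + 150 = 189790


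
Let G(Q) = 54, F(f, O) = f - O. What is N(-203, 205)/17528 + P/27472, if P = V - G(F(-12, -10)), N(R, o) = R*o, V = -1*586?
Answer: -10307725/4299368 ≈ -2.3975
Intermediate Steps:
V = -586
P = -640 (P = -586 - 1*54 = -586 - 54 = -640)
N(-203, 205)/17528 + P/27472 = -203*205/17528 - 640/27472 = -41615*1/17528 - 640*1/27472 = -5945/2504 - 40/1717 = -10307725/4299368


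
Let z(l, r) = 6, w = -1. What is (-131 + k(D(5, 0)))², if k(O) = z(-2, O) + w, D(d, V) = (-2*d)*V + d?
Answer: 15876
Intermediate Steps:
D(d, V) = d - 2*V*d (D(d, V) = -2*V*d + d = d - 2*V*d)
k(O) = 5 (k(O) = 6 - 1 = 5)
(-131 + k(D(5, 0)))² = (-131 + 5)² = (-126)² = 15876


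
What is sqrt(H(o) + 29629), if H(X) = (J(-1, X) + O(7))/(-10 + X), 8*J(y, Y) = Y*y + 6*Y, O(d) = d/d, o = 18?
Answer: 3*sqrt(210706)/8 ≈ 172.14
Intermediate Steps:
O(d) = 1
J(y, Y) = 3*Y/4 + Y*y/8 (J(y, Y) = (Y*y + 6*Y)/8 = (6*Y + Y*y)/8 = 3*Y/4 + Y*y/8)
H(X) = (1 + 5*X/8)/(-10 + X) (H(X) = (X*(6 - 1)/8 + 1)/(-10 + X) = ((1/8)*X*5 + 1)/(-10 + X) = (5*X/8 + 1)/(-10 + X) = (1 + 5*X/8)/(-10 + X))
sqrt(H(o) + 29629) = sqrt((8 + 5*18)/(8*(-10 + 18)) + 29629) = sqrt((1/8)*(8 + 90)/8 + 29629) = sqrt((1/8)*(1/8)*98 + 29629) = sqrt(49/32 + 29629) = sqrt(948177/32) = 3*sqrt(210706)/8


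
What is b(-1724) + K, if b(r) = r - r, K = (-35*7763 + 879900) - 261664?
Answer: 346531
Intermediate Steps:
K = 346531 (K = (-271705 + 879900) - 261664 = 608195 - 261664 = 346531)
b(r) = 0
b(-1724) + K = 0 + 346531 = 346531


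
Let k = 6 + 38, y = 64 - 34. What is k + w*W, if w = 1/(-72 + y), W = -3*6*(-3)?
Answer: 299/7 ≈ 42.714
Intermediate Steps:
y = 30
k = 44
W = 54 (W = -18*(-3) = 54)
w = -1/42 (w = 1/(-72 + 30) = 1/(-42) = -1/42 ≈ -0.023810)
k + w*W = 44 - 1/42*54 = 44 - 9/7 = 299/7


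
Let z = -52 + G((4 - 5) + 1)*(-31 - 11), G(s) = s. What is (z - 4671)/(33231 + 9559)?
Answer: -4723/42790 ≈ -0.11038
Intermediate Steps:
z = -52 (z = -52 + ((4 - 5) + 1)*(-31 - 11) = -52 + (-1 + 1)*(-42) = -52 + 0*(-42) = -52 + 0 = -52)
(z - 4671)/(33231 + 9559) = (-52 - 4671)/(33231 + 9559) = -4723/42790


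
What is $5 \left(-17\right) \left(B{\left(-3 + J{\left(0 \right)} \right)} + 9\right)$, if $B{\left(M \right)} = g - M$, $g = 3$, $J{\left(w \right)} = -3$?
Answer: $-1530$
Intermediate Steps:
$B{\left(M \right)} = 3 - M$
$5 \left(-17\right) \left(B{\left(-3 + J{\left(0 \right)} \right)} + 9\right) = 5 \left(-17\right) \left(\left(3 - \left(-3 - 3\right)\right) + 9\right) = - 85 \left(\left(3 - -6\right) + 9\right) = - 85 \left(\left(3 + 6\right) + 9\right) = - 85 \left(9 + 9\right) = \left(-85\right) 18 = -1530$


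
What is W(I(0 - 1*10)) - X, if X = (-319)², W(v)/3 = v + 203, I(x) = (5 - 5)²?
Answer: -101152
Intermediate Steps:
I(x) = 0 (I(x) = 0² = 0)
W(v) = 609 + 3*v (W(v) = 3*(v + 203) = 3*(203 + v) = 609 + 3*v)
X = 101761
W(I(0 - 1*10)) - X = (609 + 3*0) - 1*101761 = (609 + 0) - 101761 = 609 - 101761 = -101152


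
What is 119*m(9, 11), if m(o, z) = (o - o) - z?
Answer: -1309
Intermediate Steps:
m(o, z) = -z (m(o, z) = 0 - z = -z)
119*m(9, 11) = 119*(-1*11) = 119*(-11) = -1309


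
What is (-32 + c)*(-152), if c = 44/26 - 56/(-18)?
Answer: 483664/117 ≈ 4133.9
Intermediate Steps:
c = 562/117 (c = 44*(1/26) - 56*(-1/18) = 22/13 + 28/9 = 562/117 ≈ 4.8034)
(-32 + c)*(-152) = (-32 + 562/117)*(-152) = -3182/117*(-152) = 483664/117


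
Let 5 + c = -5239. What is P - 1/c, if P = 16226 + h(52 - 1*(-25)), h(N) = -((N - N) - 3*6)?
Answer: 85183537/5244 ≈ 16244.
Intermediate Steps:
c = -5244 (c = -5 - 5239 = -5244)
h(N) = 18 (h(N) = -(0 - 18) = -1*(-18) = 18)
P = 16244 (P = 16226 + 18 = 16244)
P - 1/c = 16244 - 1/(-5244) = 16244 - 1*(-1/5244) = 16244 + 1/5244 = 85183537/5244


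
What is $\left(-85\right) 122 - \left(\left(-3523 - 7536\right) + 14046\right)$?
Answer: $-13357$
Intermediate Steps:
$\left(-85\right) 122 - \left(\left(-3523 - 7536\right) + 14046\right) = -10370 - \left(\left(-3523 - 7536\right) + 14046\right) = -10370 - \left(-11059 + 14046\right) = -10370 - 2987 = -13357$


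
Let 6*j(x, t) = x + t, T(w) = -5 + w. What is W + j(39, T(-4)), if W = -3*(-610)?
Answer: 1835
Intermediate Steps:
j(x, t) = t/6 + x/6 (j(x, t) = (x + t)/6 = (t + x)/6 = t/6 + x/6)
W = 1830
W + j(39, T(-4)) = 1830 + ((-5 - 4)/6 + (1/6)*39) = 1830 + ((1/6)*(-9) + 13/2) = 1830 + (-3/2 + 13/2) = 1830 + 5 = 1835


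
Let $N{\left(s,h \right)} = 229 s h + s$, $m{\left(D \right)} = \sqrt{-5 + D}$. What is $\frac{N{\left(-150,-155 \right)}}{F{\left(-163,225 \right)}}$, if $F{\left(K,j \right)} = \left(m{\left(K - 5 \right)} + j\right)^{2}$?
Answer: $\frac{5324100}{\left(225 + i \sqrt{173}\right)^{2}} \approx 104.1 - 12.212 i$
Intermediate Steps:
$F{\left(K,j \right)} = \left(j + \sqrt{-10 + K}\right)^{2}$ ($F{\left(K,j \right)} = \left(\sqrt{-5 + \left(K - 5\right)} + j\right)^{2} = \left(\sqrt{-5 + \left(-5 + K\right)} + j\right)^{2} = \left(\sqrt{-10 + K} + j\right)^{2} = \left(j + \sqrt{-10 + K}\right)^{2}$)
$N{\left(s,h \right)} = s + 229 h s$ ($N{\left(s,h \right)} = 229 h s + s = s + 229 h s$)
$\frac{N{\left(-150,-155 \right)}}{F{\left(-163,225 \right)}} = \frac{\left(-150\right) \left(1 + 229 \left(-155\right)\right)}{\left(225 + \sqrt{-10 - 163}\right)^{2}} = \frac{\left(-150\right) \left(1 - 35495\right)}{\left(225 + \sqrt{-173}\right)^{2}} = \frac{\left(-150\right) \left(-35494\right)}{\left(225 + i \sqrt{173}\right)^{2}} = \frac{5324100}{\left(225 + i \sqrt{173}\right)^{2}}$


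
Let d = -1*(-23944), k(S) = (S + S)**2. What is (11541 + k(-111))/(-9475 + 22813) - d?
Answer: -106434749/4446 ≈ -23939.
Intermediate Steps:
k(S) = 4*S**2 (k(S) = (2*S)**2 = 4*S**2)
d = 23944
(11541 + k(-111))/(-9475 + 22813) - d = (11541 + 4*(-111)**2)/(-9475 + 22813) - 1*23944 = (11541 + 4*12321)/13338 - 23944 = (11541 + 49284)*(1/13338) - 23944 = 60825*(1/13338) - 23944 = 20275/4446 - 23944 = -106434749/4446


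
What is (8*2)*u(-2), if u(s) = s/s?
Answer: 16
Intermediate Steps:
u(s) = 1
(8*2)*u(-2) = (8*2)*1 = 16*1 = 16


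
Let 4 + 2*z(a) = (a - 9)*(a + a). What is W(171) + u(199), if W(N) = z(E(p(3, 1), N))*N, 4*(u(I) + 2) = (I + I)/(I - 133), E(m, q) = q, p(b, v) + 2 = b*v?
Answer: 625244335/132 ≈ 4.7367e+6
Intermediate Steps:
p(b, v) = -2 + b*v
z(a) = -2 + a*(-9 + a) (z(a) = -2 + ((a - 9)*(a + a))/2 = -2 + ((-9 + a)*(2*a))/2 = -2 + (2*a*(-9 + a))/2 = -2 + a*(-9 + a))
u(I) = -2 + I/(2*(-133 + I)) (u(I) = -2 + ((I + I)/(I - 133))/4 = -2 + ((2*I)/(-133 + I))/4 = -2 + (2*I/(-133 + I))/4 = -2 + I/(2*(-133 + I)))
W(N) = N*(-2 + N² - 9*N) (W(N) = (-2 + N² - 9*N)*N = N*(-2 + N² - 9*N))
W(171) + u(199) = 171*(-2 + 171² - 9*171) + (532 - 3*199)/(2*(-133 + 199)) = 171*(-2 + 29241 - 1539) + (½)*(532 - 597)/66 = 171*27700 + (½)*(1/66)*(-65) = 4736700 - 65/132 = 625244335/132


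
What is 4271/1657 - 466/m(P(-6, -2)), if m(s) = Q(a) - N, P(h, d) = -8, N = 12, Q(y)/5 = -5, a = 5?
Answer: 930189/61309 ≈ 15.172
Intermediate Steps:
Q(y) = -25 (Q(y) = 5*(-5) = -25)
m(s) = -37 (m(s) = -25 - 1*12 = -25 - 12 = -37)
4271/1657 - 466/m(P(-6, -2)) = 4271/1657 - 466/(-37) = 4271*(1/1657) - 466*(-1/37) = 4271/1657 + 466/37 = 930189/61309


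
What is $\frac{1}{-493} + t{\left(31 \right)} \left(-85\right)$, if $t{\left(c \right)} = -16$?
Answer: $\frac{670479}{493} \approx 1360.0$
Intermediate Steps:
$\frac{1}{-493} + t{\left(31 \right)} \left(-85\right) = \frac{1}{-493} - -1360 = - \frac{1}{493} + 1360 = \frac{670479}{493}$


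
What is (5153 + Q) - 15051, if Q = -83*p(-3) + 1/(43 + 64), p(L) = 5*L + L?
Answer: -899227/107 ≈ -8404.0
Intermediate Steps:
p(L) = 6*L
Q = 159859/107 (Q = -498*(-3) + 1/(43 + 64) = -83*(-18) + 1/107 = 1494 + 1/107 = 159859/107 ≈ 1494.0)
(5153 + Q) - 15051 = (5153 + 159859/107) - 15051 = 711230/107 - 15051 = -899227/107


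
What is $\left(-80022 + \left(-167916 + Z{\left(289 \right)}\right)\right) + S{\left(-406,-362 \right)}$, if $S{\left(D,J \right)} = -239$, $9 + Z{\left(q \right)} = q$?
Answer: $-247897$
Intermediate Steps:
$Z{\left(q \right)} = -9 + q$
$\left(-80022 + \left(-167916 + Z{\left(289 \right)}\right)\right) + S{\left(-406,-362 \right)} = \left(-80022 + \left(-167916 + \left(-9 + 289\right)\right)\right) - 239 = \left(-80022 + \left(-167916 + 280\right)\right) - 239 = \left(-80022 - 167636\right) - 239 = -247658 - 239 = -247897$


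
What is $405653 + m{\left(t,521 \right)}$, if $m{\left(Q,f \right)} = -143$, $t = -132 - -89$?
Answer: $405510$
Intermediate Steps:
$t = -43$ ($t = -132 + 89 = -43$)
$405653 + m{\left(t,521 \right)} = 405653 - 143 = 405510$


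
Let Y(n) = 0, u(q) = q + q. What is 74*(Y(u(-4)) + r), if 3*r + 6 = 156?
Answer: 3700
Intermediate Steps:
u(q) = 2*q
r = 50 (r = -2 + (1/3)*156 = -2 + 52 = 50)
74*(Y(u(-4)) + r) = 74*(0 + 50) = 74*50 = 3700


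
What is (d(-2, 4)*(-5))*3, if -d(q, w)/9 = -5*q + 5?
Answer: 2025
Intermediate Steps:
d(q, w) = -45 + 45*q (d(q, w) = -9*(-5*q + 5) = -9*(5 - 5*q) = -45 + 45*q)
(d(-2, 4)*(-5))*3 = ((-45 + 45*(-2))*(-5))*3 = ((-45 - 90)*(-5))*3 = -135*(-5)*3 = 675*3 = 2025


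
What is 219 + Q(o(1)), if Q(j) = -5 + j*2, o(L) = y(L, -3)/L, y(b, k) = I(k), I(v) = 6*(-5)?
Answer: 154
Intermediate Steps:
I(v) = -30
y(b, k) = -30
o(L) = -30/L
Q(j) = -5 + 2*j
219 + Q(o(1)) = 219 + (-5 + 2*(-30/1)) = 219 + (-5 + 2*(-30*1)) = 219 + (-5 + 2*(-30)) = 219 + (-5 - 60) = 219 - 65 = 154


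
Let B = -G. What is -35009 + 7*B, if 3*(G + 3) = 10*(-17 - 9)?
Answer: -103144/3 ≈ -34381.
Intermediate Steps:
G = -269/3 (G = -3 + (10*(-17 - 9))/3 = -3 + (10*(-26))/3 = -3 + (1/3)*(-260) = -3 - 260/3 = -269/3 ≈ -89.667)
B = 269/3 (B = -1*(-269/3) = 269/3 ≈ 89.667)
-35009 + 7*B = -35009 + 7*(269/3) = -35009 + 1883/3 = -103144/3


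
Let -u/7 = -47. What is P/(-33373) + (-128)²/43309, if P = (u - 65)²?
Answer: -107464384/62841359 ≈ -1.7101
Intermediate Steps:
u = 329 (u = -7*(-47) = 329)
P = 69696 (P = (329 - 65)² = 264² = 69696)
P/(-33373) + (-128)²/43309 = 69696/(-33373) + (-128)²/43309 = 69696*(-1/33373) + 16384*(1/43309) = -69696/33373 + 16384/43309 = -107464384/62841359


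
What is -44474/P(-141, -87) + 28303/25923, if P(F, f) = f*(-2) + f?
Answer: -127826349/250589 ≈ -510.10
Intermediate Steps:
P(F, f) = -f (P(F, f) = -2*f + f = -f)
-44474/P(-141, -87) + 28303/25923 = -44474/((-1*(-87))) + 28303/25923 = -44474/87 + 28303*(1/25923) = -44474*1/87 + 28303/25923 = -44474/87 + 28303/25923 = -127826349/250589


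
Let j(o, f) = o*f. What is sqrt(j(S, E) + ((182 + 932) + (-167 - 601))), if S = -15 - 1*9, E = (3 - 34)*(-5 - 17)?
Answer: I*sqrt(16022) ≈ 126.58*I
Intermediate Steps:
E = 682 (E = -31*(-22) = 682)
S = -24 (S = -15 - 9 = -24)
j(o, f) = f*o
sqrt(j(S, E) + ((182 + 932) + (-167 - 601))) = sqrt(682*(-24) + ((182 + 932) + (-167 - 601))) = sqrt(-16368 + (1114 - 768)) = sqrt(-16368 + 346) = sqrt(-16022) = I*sqrt(16022)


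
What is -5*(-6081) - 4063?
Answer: 26342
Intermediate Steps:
-5*(-6081) - 4063 = 30405 - 4063 = 26342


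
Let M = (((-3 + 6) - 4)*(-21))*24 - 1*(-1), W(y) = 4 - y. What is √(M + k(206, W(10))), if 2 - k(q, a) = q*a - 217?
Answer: 14*√10 ≈ 44.272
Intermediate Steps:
M = 505 (M = ((3 - 4)*(-21))*24 + 1 = -1*(-21)*24 + 1 = 21*24 + 1 = 504 + 1 = 505)
k(q, a) = 219 - a*q (k(q, a) = 2 - (q*a - 217) = 2 - (a*q - 217) = 2 - (-217 + a*q) = 2 + (217 - a*q) = 219 - a*q)
√(M + k(206, W(10))) = √(505 + (219 - 1*(4 - 1*10)*206)) = √(505 + (219 - 1*(4 - 10)*206)) = √(505 + (219 - 1*(-6)*206)) = √(505 + (219 + 1236)) = √(505 + 1455) = √1960 = 14*√10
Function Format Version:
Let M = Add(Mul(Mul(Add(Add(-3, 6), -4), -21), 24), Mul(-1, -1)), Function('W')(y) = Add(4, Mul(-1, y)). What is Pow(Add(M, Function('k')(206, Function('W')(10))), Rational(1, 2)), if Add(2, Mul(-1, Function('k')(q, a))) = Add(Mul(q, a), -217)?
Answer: Mul(14, Pow(10, Rational(1, 2))) ≈ 44.272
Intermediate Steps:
M = 505 (M = Add(Mul(Mul(Add(3, -4), -21), 24), 1) = Add(Mul(Mul(-1, -21), 24), 1) = Add(Mul(21, 24), 1) = Add(504, 1) = 505)
Function('k')(q, a) = Add(219, Mul(-1, a, q)) (Function('k')(q, a) = Add(2, Mul(-1, Add(Mul(q, a), -217))) = Add(2, Mul(-1, Add(Mul(a, q), -217))) = Add(2, Mul(-1, Add(-217, Mul(a, q)))) = Add(2, Add(217, Mul(-1, a, q))) = Add(219, Mul(-1, a, q)))
Pow(Add(M, Function('k')(206, Function('W')(10))), Rational(1, 2)) = Pow(Add(505, Add(219, Mul(-1, Add(4, Mul(-1, 10)), 206))), Rational(1, 2)) = Pow(Add(505, Add(219, Mul(-1, Add(4, -10), 206))), Rational(1, 2)) = Pow(Add(505, Add(219, Mul(-1, -6, 206))), Rational(1, 2)) = Pow(Add(505, Add(219, 1236)), Rational(1, 2)) = Pow(Add(505, 1455), Rational(1, 2)) = Pow(1960, Rational(1, 2)) = Mul(14, Pow(10, Rational(1, 2)))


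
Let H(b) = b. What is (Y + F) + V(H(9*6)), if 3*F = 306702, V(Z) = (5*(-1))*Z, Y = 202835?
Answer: 304799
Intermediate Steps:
V(Z) = -5*Z
F = 102234 (F = (1/3)*306702 = 102234)
(Y + F) + V(H(9*6)) = (202835 + 102234) - 45*6 = 305069 - 5*54 = 305069 - 270 = 304799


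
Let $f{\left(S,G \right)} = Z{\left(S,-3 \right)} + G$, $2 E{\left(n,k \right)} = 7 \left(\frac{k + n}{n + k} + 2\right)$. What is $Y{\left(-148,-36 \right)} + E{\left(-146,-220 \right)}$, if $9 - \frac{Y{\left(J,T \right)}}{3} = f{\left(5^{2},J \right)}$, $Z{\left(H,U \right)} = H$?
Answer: $\frac{813}{2} \approx 406.5$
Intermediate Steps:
$E{\left(n,k \right)} = \frac{21}{2}$ ($E{\left(n,k \right)} = \frac{7 \left(\frac{k + n}{n + k} + 2\right)}{2} = \frac{7 \left(\frac{k + n}{k + n} + 2\right)}{2} = \frac{7 \left(1 + 2\right)}{2} = \frac{7 \cdot 3}{2} = \frac{1}{2} \cdot 21 = \frac{21}{2}$)
$f{\left(S,G \right)} = G + S$ ($f{\left(S,G \right)} = S + G = G + S$)
$Y{\left(J,T \right)} = -48 - 3 J$ ($Y{\left(J,T \right)} = 27 - 3 \left(J + 5^{2}\right) = 27 - 3 \left(J + 25\right) = 27 - 3 \left(25 + J\right) = 27 - \left(75 + 3 J\right) = -48 - 3 J$)
$Y{\left(-148,-36 \right)} + E{\left(-146,-220 \right)} = \left(-48 - -444\right) + \frac{21}{2} = \left(-48 + 444\right) + \frac{21}{2} = 396 + \frac{21}{2} = \frac{813}{2}$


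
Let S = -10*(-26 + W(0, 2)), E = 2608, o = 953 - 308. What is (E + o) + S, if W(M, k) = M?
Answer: 3513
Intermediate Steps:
o = 645
S = 260 (S = -10*(-26 + 0) = -10*(-26) = 260)
(E + o) + S = (2608 + 645) + 260 = 3253 + 260 = 3513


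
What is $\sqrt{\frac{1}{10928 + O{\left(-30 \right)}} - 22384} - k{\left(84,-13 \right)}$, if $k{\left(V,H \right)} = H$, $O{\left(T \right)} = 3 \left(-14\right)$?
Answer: $13 + \frac{i \sqrt{2652615819578}}{10886} \approx 13.0 + 149.61 i$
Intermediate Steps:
$O{\left(T \right)} = -42$
$\sqrt{\frac{1}{10928 + O{\left(-30 \right)}} - 22384} - k{\left(84,-13 \right)} = \sqrt{\frac{1}{10928 - 42} - 22384} - -13 = \sqrt{\frac{1}{10886} - 22384} + 13 = \sqrt{- \frac{243672223}{10886}} + 13 = \frac{i \sqrt{2652615819578}}{10886} + 13 = 13 + \frac{i \sqrt{2652615819578}}{10886}$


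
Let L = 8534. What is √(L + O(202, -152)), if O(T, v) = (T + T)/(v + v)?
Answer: √12321177/38 ≈ 92.372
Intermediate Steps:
O(T, v) = T/v (O(T, v) = (2*T)/((2*v)) = (2*T)*(1/(2*v)) = T/v)
√(L + O(202, -152)) = √(8534 + 202/(-152)) = √(8534 + 202*(-1/152)) = √(8534 - 101/76) = √(648483/76) = √12321177/38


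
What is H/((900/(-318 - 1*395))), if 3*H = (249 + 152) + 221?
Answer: -221743/1350 ≈ -164.25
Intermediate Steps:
H = 622/3 (H = ((249 + 152) + 221)/3 = (401 + 221)/3 = (1/3)*622 = 622/3 ≈ 207.33)
H/((900/(-318 - 1*395))) = 622/(3*((900/(-318 - 1*395)))) = 622/(3*((900/(-318 - 395)))) = 622/(3*((900/(-713)))) = 622/(3*((900*(-1/713)))) = 622/(3*(-900/713)) = (622/3)*(-713/900) = -221743/1350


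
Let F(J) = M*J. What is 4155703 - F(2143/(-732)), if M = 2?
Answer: 1520989441/366 ≈ 4.1557e+6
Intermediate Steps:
F(J) = 2*J
4155703 - F(2143/(-732)) = 4155703 - 2*2143/(-732) = 4155703 - 2*2143*(-1/732) = 4155703 - 2*(-2143)/732 = 4155703 - 1*(-2143/366) = 4155703 + 2143/366 = 1520989441/366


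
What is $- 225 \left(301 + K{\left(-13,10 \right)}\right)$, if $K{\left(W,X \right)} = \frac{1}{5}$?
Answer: $-67770$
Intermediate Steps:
$K{\left(W,X \right)} = \frac{1}{5}$
$- 225 \left(301 + K{\left(-13,10 \right)}\right) = - 225 \left(301 + \frac{1}{5}\right) = \left(-225\right) \frac{1506}{5} = -67770$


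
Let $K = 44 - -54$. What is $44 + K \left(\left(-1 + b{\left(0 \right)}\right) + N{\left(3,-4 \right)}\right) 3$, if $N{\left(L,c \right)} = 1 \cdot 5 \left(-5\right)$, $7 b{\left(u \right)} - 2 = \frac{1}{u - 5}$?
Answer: $- \frac{37622}{5} \approx -7524.4$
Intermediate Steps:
$b{\left(u \right)} = \frac{2}{7} + \frac{1}{7 \left(-5 + u\right)}$ ($b{\left(u \right)} = \frac{2}{7} + \frac{1}{7 \left(u - 5\right)} = \frac{2}{7} + \frac{1}{7 \left(-5 + u\right)}$)
$N{\left(L,c \right)} = -25$ ($N{\left(L,c \right)} = 5 \left(-5\right) = -25$)
$K = 98$ ($K = 44 + 54 = 98$)
$44 + K \left(\left(-1 + b{\left(0 \right)}\right) + N{\left(3,-4 \right)}\right) 3 = 44 + 98 \left(\left(-1 + \frac{-9 + 2 \cdot 0}{7 \left(-5 + 0\right)}\right) - 25\right) 3 = 44 + 98 \left(\left(-1 + \frac{-9 + 0}{7 \left(-5\right)}\right) - 25\right) 3 = 44 + 98 \left(\left(-1 + \frac{1}{7} \left(- \frac{1}{5}\right) \left(-9\right)\right) - 25\right) 3 = 44 + 98 \left(\left(-1 + \frac{9}{35}\right) - 25\right) 3 = 44 + 98 \left(- \frac{26}{35} - 25\right) 3 = 44 + 98 \left(\left(- \frac{901}{35}\right) 3\right) = 44 + 98 \left(- \frac{2703}{35}\right) = 44 - \frac{37842}{5} = - \frac{37622}{5}$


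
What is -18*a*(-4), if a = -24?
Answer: -1728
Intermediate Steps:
-18*a*(-4) = -18*(-24)*(-4) = 432*(-4) = -1728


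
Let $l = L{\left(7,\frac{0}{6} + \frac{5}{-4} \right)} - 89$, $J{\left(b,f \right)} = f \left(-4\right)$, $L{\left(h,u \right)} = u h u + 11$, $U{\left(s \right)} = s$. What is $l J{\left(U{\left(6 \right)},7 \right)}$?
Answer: $\frac{7511}{4} \approx 1877.8$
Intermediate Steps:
$L{\left(h,u \right)} = 11 + h u^{2}$ ($L{\left(h,u \right)} = h u u + 11 = h u^{2} + 11 = 11 + h u^{2}$)
$J{\left(b,f \right)} = - 4 f$
$l = - \frac{1073}{16}$ ($l = \left(11 + 7 \left(\frac{0}{6} + \frac{5}{-4}\right)^{2}\right) - 89 = \left(11 + 7 \left(0 \cdot \frac{1}{6} + 5 \left(- \frac{1}{4}\right)\right)^{2}\right) - 89 = \left(11 + 7 \left(0 - \frac{5}{4}\right)^{2}\right) - 89 = \left(11 + 7 \left(- \frac{5}{4}\right)^{2}\right) - 89 = \left(11 + 7 \cdot \frac{25}{16}\right) - 89 = \left(11 + \frac{175}{16}\right) - 89 = \frac{351}{16} - 89 = - \frac{1073}{16} \approx -67.063$)
$l J{\left(U{\left(6 \right)},7 \right)} = - \frac{1073 \left(\left(-4\right) 7\right)}{16} = \left(- \frac{1073}{16}\right) \left(-28\right) = \frac{7511}{4}$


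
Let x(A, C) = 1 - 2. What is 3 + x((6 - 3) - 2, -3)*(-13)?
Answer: 16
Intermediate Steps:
x(A, C) = -1
3 + x((6 - 3) - 2, -3)*(-13) = 3 - 1*(-13) = 3 + 13 = 16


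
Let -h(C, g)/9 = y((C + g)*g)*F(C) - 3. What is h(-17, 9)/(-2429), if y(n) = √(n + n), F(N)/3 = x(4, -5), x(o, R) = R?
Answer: -27/2429 - 1620*I/2429 ≈ -0.011116 - 0.66694*I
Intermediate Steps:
F(N) = -15 (F(N) = 3*(-5) = -15)
y(n) = √2*√n (y(n) = √(2*n) = √2*√n)
h(C, g) = 27 + 135*√2*√(g*(C + g)) (h(C, g) = -9*((√2*√((C + g)*g))*(-15) - 3) = -9*((√2*√(g*(C + g)))*(-15) - 3) = -9*(-15*√2*√(g*(C + g)) - 3) = -9*(-3 - 15*√2*√(g*(C + g))) = 27 + 135*√2*√(g*(C + g)))
h(-17, 9)/(-2429) = (27 + 135*√2*√(9*(-17 + 9)))/(-2429) = (27 + 135*√2*√(9*(-8)))*(-1/2429) = (27 + 135*√2*√(-72))*(-1/2429) = (27 + 135*√2*(6*I*√2))*(-1/2429) = (27 + 1620*I)*(-1/2429) = -27/2429 - 1620*I/2429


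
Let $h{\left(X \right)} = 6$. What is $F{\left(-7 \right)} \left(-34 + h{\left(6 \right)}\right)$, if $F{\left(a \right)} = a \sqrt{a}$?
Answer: $196 i \sqrt{7} \approx 518.57 i$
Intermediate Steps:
$F{\left(a \right)} = a^{\frac{3}{2}}$
$F{\left(-7 \right)} \left(-34 + h{\left(6 \right)}\right) = \left(-7\right)^{\frac{3}{2}} \left(-34 + 6\right) = - 7 i \sqrt{7} \left(-28\right) = 196 i \sqrt{7}$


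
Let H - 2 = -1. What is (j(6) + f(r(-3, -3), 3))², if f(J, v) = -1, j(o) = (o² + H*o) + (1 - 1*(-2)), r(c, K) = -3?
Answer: 1936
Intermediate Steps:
H = 1 (H = 2 - 1 = 1)
j(o) = 3 + o + o² (j(o) = (o² + 1*o) + (1 - 1*(-2)) = (o² + o) + (1 + 2) = (o + o²) + 3 = 3 + o + o²)
(j(6) + f(r(-3, -3), 3))² = ((3 + 6 + 6²) - 1)² = ((3 + 6 + 36) - 1)² = (45 - 1)² = 44² = 1936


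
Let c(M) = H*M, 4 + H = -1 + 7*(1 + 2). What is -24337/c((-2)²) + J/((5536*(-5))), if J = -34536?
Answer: -20982433/55360 ≈ -379.02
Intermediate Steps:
H = 16 (H = -4 + (-1 + 7*(1 + 2)) = -4 + (-1 + 7*3) = -4 + (-1 + 21) = -4 + 20 = 16)
c(M) = 16*M
-24337/c((-2)²) + J/((5536*(-5))) = -24337/(16*(-2)²) - 34536/(5536*(-5)) = -24337/(16*4) - 34536/(-27680) = -24337/64 - 34536*(-1/27680) = -24337*1/64 + 4317/3460 = -24337/64 + 4317/3460 = -20982433/55360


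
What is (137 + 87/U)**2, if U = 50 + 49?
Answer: 20702500/1089 ≈ 19011.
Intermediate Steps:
U = 99
(137 + 87/U)**2 = (137 + 87/99)**2 = (137 + 87*(1/99))**2 = (137 + 29/33)**2 = (4550/33)**2 = 20702500/1089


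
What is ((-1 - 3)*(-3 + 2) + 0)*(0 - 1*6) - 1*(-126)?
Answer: 102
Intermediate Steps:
((-1 - 3)*(-3 + 2) + 0)*(0 - 1*6) - 1*(-126) = (-4*(-1) + 0)*(0 - 6) + 126 = (4 + 0)*(-6) + 126 = 4*(-6) + 126 = -24 + 126 = 102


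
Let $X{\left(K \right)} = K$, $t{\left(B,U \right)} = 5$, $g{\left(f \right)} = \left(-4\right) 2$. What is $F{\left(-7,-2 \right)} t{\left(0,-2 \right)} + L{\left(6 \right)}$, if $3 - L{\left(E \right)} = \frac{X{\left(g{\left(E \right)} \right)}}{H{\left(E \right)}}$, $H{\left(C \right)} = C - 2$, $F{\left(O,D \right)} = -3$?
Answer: $-10$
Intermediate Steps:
$g{\left(f \right)} = -8$
$H{\left(C \right)} = -2 + C$
$L{\left(E \right)} = 3 + \frac{8}{-2 + E}$ ($L{\left(E \right)} = 3 - - \frac{8}{-2 + E} = 3 + \frac{8}{-2 + E}$)
$F{\left(-7,-2 \right)} t{\left(0,-2 \right)} + L{\left(6 \right)} = \left(-3\right) 5 + \frac{2 + 3 \cdot 6}{-2 + 6} = -15 + \frac{2 + 18}{4} = -15 + \frac{1}{4} \cdot 20 = -15 + 5 = -10$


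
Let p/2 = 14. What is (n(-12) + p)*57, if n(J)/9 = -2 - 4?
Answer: -1482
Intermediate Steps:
p = 28 (p = 2*14 = 28)
n(J) = -54 (n(J) = 9*(-2 - 4) = 9*(-6) = -54)
(n(-12) + p)*57 = (-54 + 28)*57 = -26*57 = -1482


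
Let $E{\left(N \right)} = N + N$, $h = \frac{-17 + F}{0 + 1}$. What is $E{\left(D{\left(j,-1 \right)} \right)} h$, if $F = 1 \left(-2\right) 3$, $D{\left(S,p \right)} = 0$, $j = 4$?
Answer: $0$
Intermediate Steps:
$F = -6$ ($F = \left(-2\right) 3 = -6$)
$h = -23$ ($h = \frac{-17 - 6}{0 + 1} = - \frac{23}{1} = \left(-23\right) 1 = -23$)
$E{\left(N \right)} = 2 N$
$E{\left(D{\left(j,-1 \right)} \right)} h = 2 \cdot 0 \left(-23\right) = 0 \left(-23\right) = 0$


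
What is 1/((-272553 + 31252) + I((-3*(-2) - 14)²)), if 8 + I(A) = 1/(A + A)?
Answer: -128/30887551 ≈ -4.1441e-6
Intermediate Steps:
I(A) = -8 + 1/(2*A) (I(A) = -8 + 1/(A + A) = -8 + 1/(2*A))
1/((-272553 + 31252) + I((-3*(-2) - 14)²)) = 1/((-272553 + 31252) + (-8 + 1/(2*((-3*(-2) - 14)²)))) = 1/(-241301 + (-8 + 1/(2*((6 - 14)²)))) = 1/(-241301 + (-8 + 1/(2*((-8)²)))) = 1/(-241301 + (-8 + (½)/64)) = 1/(-241301 + (-8 + (½)*(1/64))) = 1/(-241301 + (-8 + 1/128)) = 1/(-241301 - 1023/128) = 1/(-30887551/128) = -128/30887551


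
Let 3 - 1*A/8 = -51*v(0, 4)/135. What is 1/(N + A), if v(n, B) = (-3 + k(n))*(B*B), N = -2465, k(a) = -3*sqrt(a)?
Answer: -15/38791 ≈ -0.00038669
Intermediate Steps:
v(n, B) = B**2*(-3 - 3*sqrt(n)) (v(n, B) = (-3 - 3*sqrt(n))*(B*B) = (-3 - 3*sqrt(n))*B**2 = B**2*(-3 - 3*sqrt(n)))
A = -1816/15 (A = 24 - (-408)*(3*4**2*(-1 - sqrt(0)))/135 = 24 - (-408)*(3*16*(-1 - 1*0))*(1/135) = 24 - (-408)*(3*16*(-1 + 0))*(1/135) = 24 - (-408)*(3*16*(-1))*(1/135) = 24 - (-408)*(-48*1/135) = 24 - (-408)*(-16)/45 = 24 - 8*272/15 = 24 - 2176/15 = -1816/15 ≈ -121.07)
1/(N + A) = 1/(-2465 - 1816/15) = 1/(-38791/15) = -15/38791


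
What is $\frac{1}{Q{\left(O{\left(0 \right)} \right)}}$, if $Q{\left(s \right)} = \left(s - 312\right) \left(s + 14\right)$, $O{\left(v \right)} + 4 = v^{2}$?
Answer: $- \frac{1}{3160} \approx -0.00031646$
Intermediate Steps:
$O{\left(v \right)} = -4 + v^{2}$
$Q{\left(s \right)} = \left(-312 + s\right) \left(14 + s\right)$
$\frac{1}{Q{\left(O{\left(0 \right)} \right)}} = \frac{1}{-4368 + \left(-4 + 0^{2}\right)^{2} - 298 \left(-4 + 0^{2}\right)} = \frac{1}{-4368 + \left(-4 + 0\right)^{2} - 298 \left(-4 + 0\right)} = \frac{1}{-4368 + \left(-4\right)^{2} - -1192} = \frac{1}{-4368 + 16 + 1192} = \frac{1}{-3160} = - \frac{1}{3160}$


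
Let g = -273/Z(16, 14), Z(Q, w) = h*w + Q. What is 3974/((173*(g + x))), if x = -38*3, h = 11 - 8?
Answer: -230492/1191105 ≈ -0.19351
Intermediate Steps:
h = 3
Z(Q, w) = Q + 3*w (Z(Q, w) = 3*w + Q = Q + 3*w)
x = -114
g = -273/58 (g = -273/(16 + 3*14) = -273/(16 + 42) = -273/58 ≈ -4.7069)
3974/((173*(g + x))) = 3974/((173*(-273/58 - 114))) = 3974/((173*(-6885/58))) = 3974/(-1191105/58) = 3974*(-58/1191105) = -230492/1191105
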